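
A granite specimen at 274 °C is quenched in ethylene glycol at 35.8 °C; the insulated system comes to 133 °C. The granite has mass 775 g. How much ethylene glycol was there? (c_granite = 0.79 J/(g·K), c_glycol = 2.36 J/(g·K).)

m ≈ 376 g

Taking heat into each body as positive, Σ m c ΔT = 0:
775×0.79×(133 − 274) + m×2.36×(133 − 35.8) = 0
229.39 m = 86327
m = 86327/229.39 ≈ 376.3 g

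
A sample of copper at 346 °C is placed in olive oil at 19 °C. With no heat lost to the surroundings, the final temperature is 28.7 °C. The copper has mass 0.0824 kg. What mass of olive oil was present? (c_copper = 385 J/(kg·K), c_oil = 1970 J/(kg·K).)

Heat lost by the copper = heat gained by the oil:
0.0824×385×(346 − 28.7) = m×1970×(28.7 − 19)
19109 m = 10066  ⇒  m ≈ 0.5268 kg

m ≈ 0.527 kg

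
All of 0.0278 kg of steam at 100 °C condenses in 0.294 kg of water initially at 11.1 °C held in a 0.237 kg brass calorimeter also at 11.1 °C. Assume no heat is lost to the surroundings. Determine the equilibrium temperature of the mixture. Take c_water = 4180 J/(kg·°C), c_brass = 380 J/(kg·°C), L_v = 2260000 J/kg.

Conservation of energy gives ΣQ = 0:
condense steam: −0.0278×2260000 = −62828
  condensate cools 100→T: 0.0278×4180×(T − 100) = 116.2(T − 100)
  water warms: 0.294×4180×(T − 11.1) = 1228.9(T − 11.1)
  cup: 90.06(T − 11.1)
1435.2 T = 62828 + 11620 + 14641 = 89089
T ≈ 62.08 °C (< 100 °C, so full condensation is consistent).

T_f ≈ 62.1 °C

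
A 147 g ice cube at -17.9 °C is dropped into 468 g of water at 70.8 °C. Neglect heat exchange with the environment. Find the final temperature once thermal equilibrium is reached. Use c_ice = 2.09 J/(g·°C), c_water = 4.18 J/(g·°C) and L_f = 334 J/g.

Sum of m c ΔT and latent-heat terms is zero:
warm ice to 0 °C: 147·2.09·(0 − (-17.9)) = 5499.4
  fusion: m_ice L_f = 147·334 = 49098
  warm the meltwater: 614.46 T
  water cools: 468·4.18·(T − 70.8) = 1956.2(T − 70.8)
2570.7 T = 138502 − 54597 = 83904
T ≈ 32.64 °C (positive, so assuming full melt was valid).

T_f ≈ 32.6 °C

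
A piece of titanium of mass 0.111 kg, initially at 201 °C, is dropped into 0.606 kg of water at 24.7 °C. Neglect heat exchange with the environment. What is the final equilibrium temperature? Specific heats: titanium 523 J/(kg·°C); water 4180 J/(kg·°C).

T_f = Σ m_i c_i T_i / Σ m_i c_i:
T_f = (58.05·201 + 2533.1·24.7) / (58.05 + 2533.1)
    = 74236 / 2591.1 ≈ 28.65 °C

T_f ≈ 28.6 °C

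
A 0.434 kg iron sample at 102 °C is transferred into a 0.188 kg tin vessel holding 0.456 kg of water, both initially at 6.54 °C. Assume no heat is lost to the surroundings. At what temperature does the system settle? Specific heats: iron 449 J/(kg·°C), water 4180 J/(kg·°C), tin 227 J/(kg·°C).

Energy conservation, ΣQ = 0:
0.434×449×(T − 102) + 0.456×4180×(T − 6.54) + 0.188×227×(T − 6.54) = 0
2143.6 T = 32621
T = 32621/2143.6 ≈ 15.22 °C

T_f ≈ 15.2 °C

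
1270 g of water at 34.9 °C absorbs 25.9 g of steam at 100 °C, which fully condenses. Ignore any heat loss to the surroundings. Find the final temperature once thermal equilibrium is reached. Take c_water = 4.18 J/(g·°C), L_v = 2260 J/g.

Heat gained plus heat lost sum to zero:
steam→water at 100 °C releases m L_v = 25.9×2260 = 58534; condensate cools 100→T: 25.9×4.18×(T − 100) = 108.26(T − 100); water warms: 1270×4.18×(T − 34.9) = 5308.6(T − 34.9)
5416.9 T = 58534 + 10826 + 185270 = 254630
T ≈ 47.01 °C (< 100 °C, so full condensation is consistent).

T_f ≈ 47.0 °C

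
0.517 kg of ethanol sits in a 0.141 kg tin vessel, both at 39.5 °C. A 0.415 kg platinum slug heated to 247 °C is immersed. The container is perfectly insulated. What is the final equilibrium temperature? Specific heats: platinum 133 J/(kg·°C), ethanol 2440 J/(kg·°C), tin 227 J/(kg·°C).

T_f ≈ 48.0 °C

Taking heat into each body as positive, Σ m c ΔT = 0:
0.415·133·(T − 247) + 0.517·2440·(T − 39.5) + 0.141·227·(T − 39.5) = 0
55.2(T − 247) + 1261.5(T − 39.5) + 32.01(T − 39.5) = 0
1348.7 T = 64726
T = 64726/1348.7 ≈ 47.99 °C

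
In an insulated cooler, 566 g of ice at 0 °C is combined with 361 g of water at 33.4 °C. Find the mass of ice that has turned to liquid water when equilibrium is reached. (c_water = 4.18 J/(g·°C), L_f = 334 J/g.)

m_melted ≈ 151 g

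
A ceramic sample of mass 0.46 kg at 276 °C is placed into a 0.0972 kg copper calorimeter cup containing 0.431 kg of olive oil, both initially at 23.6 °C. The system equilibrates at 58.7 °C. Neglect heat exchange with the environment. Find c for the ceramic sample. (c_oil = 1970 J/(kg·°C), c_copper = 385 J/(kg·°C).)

c ≈ 311 J/(kg·°C)

Let T be the final temperature. ΣQ_i = 0:
0.46×c×(58.7 − 276) + 0.431×1970×(58.7 − 23.6) + 0.0972×385×(58.7 − 23.6) = 0
-99.96 c = -31116
c = -31116/-99.96 ≈ 311.3 J/(kg·°C)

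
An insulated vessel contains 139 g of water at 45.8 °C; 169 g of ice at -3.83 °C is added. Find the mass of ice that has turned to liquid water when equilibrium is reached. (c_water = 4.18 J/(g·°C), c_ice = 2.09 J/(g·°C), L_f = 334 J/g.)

Water can give up m c ΔT = 139·4.18·45.8 = 26611 J before reaching 0 °C.
Of that, 169·2.09·3.83 = 1352.8 J goes to bring the ice to 0 °C, leaving 25258 J.
Fully melting the ice requires m_ice L_f = 169·334 = 56446 J.
25258 J < 56446 J, so only part of the ice melts and the system sits at 0 °C.
Mass melted = 25258/334 ≈ 75.62 g.

m_melted ≈ 75.6 g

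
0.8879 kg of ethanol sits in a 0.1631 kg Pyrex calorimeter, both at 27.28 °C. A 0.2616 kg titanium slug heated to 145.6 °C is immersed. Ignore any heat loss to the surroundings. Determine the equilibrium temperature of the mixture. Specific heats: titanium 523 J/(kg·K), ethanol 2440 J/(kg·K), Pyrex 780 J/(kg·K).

T_f is the heat-capacity-weighted average of the initial temperatures:
T_f = (136.82*145.6 + 2166.5*27.28 + 127.22*27.28) / (136.82 + 2166.5 + 127.22)
    = 82492 / 2430.5 ≈ 33.94 °C

T_f ≈ 33.9 °C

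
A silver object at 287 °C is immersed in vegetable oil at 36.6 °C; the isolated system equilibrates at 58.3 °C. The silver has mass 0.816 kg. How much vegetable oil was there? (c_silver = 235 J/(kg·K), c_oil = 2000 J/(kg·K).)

m ≈ 1.01 kg

Taking heat into each body as positive, Σ m c ΔT = 0:
0.816·235·(58.3 − 287) + m·2000·(58.3 − 36.6) = 0
43400 m = 43856
m = 43856/43400 ≈ 1.01 kg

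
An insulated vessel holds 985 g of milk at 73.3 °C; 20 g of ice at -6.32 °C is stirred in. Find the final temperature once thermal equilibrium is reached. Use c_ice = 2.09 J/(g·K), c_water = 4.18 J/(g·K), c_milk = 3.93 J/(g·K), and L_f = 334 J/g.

Heat gained plus heat lost sum to zero:
warm ice to 0 °C: 20·2.09·(0 − (-6.32)) = 264.18; melt ice: 20·334 = 6680; warm the meltwater: 83.6 T; milk: 3871.1(T − 73.3)
3954.7 T = 283748 − 6944.2 = 276804
T ≈ 69.99 °C. Since T > 0 °C, the all-ice-melts assumption holds.

T_f ≈ 70.0 °C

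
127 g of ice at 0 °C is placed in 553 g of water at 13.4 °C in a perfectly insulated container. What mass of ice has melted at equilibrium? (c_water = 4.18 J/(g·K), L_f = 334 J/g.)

Cooling the water to 0 °C releases 553·4.18·13.4 = 30975 J.
Fully melting the ice requires m_ice L_f = 127·334 = 42418 J.
30975 J < 42418 J, so only part of the ice melts and the system sits at 0 °C.
m_melted·334 = 30975  ⇒  m_melted ≈ 92.74 g.

m_melted ≈ 92.7 g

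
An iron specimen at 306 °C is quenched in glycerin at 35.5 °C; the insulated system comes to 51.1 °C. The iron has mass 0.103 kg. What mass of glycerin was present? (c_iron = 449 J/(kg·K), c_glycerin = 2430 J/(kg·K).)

m ≈ 0.311 kg

|Q_iron| = |Q_glycerin|:
0.103·449·(306 − 51.1) = m·2430·(51.1 − 35.5)
37908 m = 11788  ⇒  m ≈ 0.311 kg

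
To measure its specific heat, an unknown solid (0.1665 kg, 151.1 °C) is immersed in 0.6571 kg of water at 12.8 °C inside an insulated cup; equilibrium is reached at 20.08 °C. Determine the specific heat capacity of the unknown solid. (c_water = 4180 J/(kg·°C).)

Heat gained plus heat lost sum to zero:
0.1665·c·(20.08 − 151.1) + 0.6571·4180·(20.08 − 12.8) = 0
-21.81 c = -19996
c = -19996/-21.81 ≈ 916.6 J/(kg·°C)

c ≈ 917 J/(kg·°C)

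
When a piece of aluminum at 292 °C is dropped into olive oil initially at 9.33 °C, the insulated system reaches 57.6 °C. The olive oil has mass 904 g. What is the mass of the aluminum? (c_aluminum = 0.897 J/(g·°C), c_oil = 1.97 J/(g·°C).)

m ≈ 409 g

Taking heat into each body as positive, Σ m c ΔT = 0:
m×0.897×(57.6 − 292) + 904×1.97×(57.6 − 9.33) = 0
-210.26 m = -85963
m = -85963/-210.26 ≈ 408.8 g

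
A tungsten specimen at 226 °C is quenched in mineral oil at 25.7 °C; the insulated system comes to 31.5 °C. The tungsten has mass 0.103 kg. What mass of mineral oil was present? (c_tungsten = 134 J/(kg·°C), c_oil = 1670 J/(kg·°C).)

m ≈ 0.277 kg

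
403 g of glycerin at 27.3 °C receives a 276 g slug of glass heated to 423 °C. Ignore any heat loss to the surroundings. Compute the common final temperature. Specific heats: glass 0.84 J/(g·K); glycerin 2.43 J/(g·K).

T_f = Σ m_i c_i T_i / Σ m_i c_i:
T_f = (231.84*423 + 979.29*27.3) / (231.84 + 979.29)
    = 124803 / 1211.1 ≈ 103.05 °C

T_f ≈ 103.0 °C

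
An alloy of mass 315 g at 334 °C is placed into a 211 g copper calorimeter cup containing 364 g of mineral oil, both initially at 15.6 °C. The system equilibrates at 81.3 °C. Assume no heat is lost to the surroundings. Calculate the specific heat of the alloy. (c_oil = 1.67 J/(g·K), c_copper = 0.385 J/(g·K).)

Taking heat into each body as positive, Σ m c ΔT = 0:
315·c·(81.3 − 334) + 364·1.67·(81.3 − 15.6) + 211·0.385·(81.3 − 15.6) = 0
-79600 c = -45275
c = -45275/-79600 ≈ 0.5688 J/(g·K)

c ≈ 0.569 J/(g·K)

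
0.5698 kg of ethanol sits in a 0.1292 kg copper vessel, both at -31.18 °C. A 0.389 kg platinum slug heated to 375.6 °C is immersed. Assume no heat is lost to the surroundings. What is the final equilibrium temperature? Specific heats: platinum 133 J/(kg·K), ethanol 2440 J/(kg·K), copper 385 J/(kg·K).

T_f ≈ -17.1 °C

Let T be the final temperature. ΣQ_i = 0:
0.389·133·(T − 375.6) + 0.5698·2440·(T − (-31.18)) + 0.1292·385·(T − (-31.18)) = 0
51.74(T − 375.6) + 1390.3(T − (-31.18)) + 49.74(T − (-31.18)) = 0
(51.74 + 1390.3 + 49.74) T = 51.74·375.6 + 1390.3·(-31.18) + 49.74·(-31.18)
T = -25468 / 1491.8 = -17.1 °C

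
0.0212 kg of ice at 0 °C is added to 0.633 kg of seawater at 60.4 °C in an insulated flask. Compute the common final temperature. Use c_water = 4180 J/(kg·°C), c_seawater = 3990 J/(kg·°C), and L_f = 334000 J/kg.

T_f ≈ 55.6 °C

Sum of m c ΔT and latent-heat terms is zero:
fusion: m_ice L_f = 0.0212·334000 = 7080.8
  meltwater 0→T: 0.0212·4180·T = 88.62 T
  seawater: 2525.7(T − 60.4)
2614.3 T = 152550 − 7080.8 = 145470
T ≈ 55.64 °C — above 0 °C, consistent with complete melting.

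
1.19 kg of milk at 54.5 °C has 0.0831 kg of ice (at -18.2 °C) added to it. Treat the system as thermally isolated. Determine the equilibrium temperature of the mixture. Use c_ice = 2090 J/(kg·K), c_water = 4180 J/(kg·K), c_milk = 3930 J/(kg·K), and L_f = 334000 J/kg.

T_f ≈ 44.6 °C

Sum of m c ΔT and latent-heat terms is zero:
ice -18.2→0 °C: 0.0831×2090×18.2 = 3161; latent heat to melt: 0.0831×334000 = 27755; warm the meltwater: 347.36 T; milk cools: 1.19×3930×(T − 54.5) = 4676.7(T − 54.5)
5024.1 T = 254880 − 30916 = 223964
T ≈ 44.58 °C (positive, so assuming full melt was valid).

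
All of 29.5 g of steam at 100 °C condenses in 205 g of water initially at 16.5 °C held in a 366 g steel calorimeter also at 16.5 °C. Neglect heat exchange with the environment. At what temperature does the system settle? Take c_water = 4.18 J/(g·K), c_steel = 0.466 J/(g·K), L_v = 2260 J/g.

Heat gained plus heat lost sum to zero:
latent heat released on condensation: 29.5·2260 = 66670
  condensate cools 100→T: 29.5·4.18·(T − 100) = 123.31(T − 100)
  original water: 856.9(T − 16.5)
  cup: 170.56(T − 16.5)
1150.8 T = 66670 + 12331 + 16953 = 95954
T ≈ 83.38 °C, under the boiling point, so the assumption holds.

T_f ≈ 83.4 °C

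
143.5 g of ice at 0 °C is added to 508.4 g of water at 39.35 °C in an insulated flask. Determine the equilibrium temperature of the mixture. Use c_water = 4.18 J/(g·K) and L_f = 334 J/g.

T_f ≈ 13.1 °C

Setting the total heat transfer to zero:
fusion: m_ice L_f = 143.5·334 = 47929; warm the meltwater: 599.83 T; water: 2125.1(T − 39.35)
2724.9 T = 83623 − 47929 = 35694
T ≈ 13.10 °C. Since T > 0 °C, the all-ice-melts assumption holds.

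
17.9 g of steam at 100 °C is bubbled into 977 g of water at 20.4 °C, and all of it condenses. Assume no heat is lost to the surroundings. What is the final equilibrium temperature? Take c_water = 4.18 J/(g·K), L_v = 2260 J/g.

T_f ≈ 31.6 °C

Sum of m c ΔT and latent-heat terms is zero:
condense steam: −17.9·2260 = −40454
  condensate cools 100→T: 17.9·4.18·(T − 100) = 74.82(T − 100)
  original water: 4083.9(T − 20.4)
4158.7 T = 40454 + 7482.2 + 83311 = 131247
T ≈ 31.56 °C (< 100 °C, so full condensation is consistent).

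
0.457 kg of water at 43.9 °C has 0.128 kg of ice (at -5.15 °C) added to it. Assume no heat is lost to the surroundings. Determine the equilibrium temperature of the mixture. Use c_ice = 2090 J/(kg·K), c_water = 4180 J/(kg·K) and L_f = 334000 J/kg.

T_f ≈ 16.2 °C

Energy balance with sensible and latent terms:
ice -5.15→0 °C: 0.128·2090·5.15 = 1377.7
  melt ice: 0.128·334000 = 42752
  warm the meltwater: 535.04 T
  water: 1910.3(T − 43.9)
2445.3 T = 83860 − 44130 = 39731
T ≈ 16.25 °C. Since T > 0 °C, the all-ice-melts assumption holds.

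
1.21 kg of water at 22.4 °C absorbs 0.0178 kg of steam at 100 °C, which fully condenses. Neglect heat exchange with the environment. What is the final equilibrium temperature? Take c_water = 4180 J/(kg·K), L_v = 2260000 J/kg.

T_f ≈ 31.4 °C

Net heat exchanged in the isolated system is zero:
latent heat released on condensation: 0.0178·2260000 = 40228
  condensate cools 100→T: 0.0178·4180·(T − 100) = 74.4(T − 100)
  water warms: 1.21·4180·(T − 22.4) = 5057.8(T − 22.4)
5132.2 T = 40228 + 7440.4 + 113295 = 160963
T ≈ 31.36 °C (< 100 °C, so full condensation is consistent).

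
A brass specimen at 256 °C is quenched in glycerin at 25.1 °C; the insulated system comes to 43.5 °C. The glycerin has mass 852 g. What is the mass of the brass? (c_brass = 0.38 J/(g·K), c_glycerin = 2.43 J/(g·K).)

m ≈ 472 g

Heat gained plus heat lost sum to zero:
m×0.38×(43.5 − 256) + 852×2.43×(43.5 − 25.1) = 0
-80.75 m = -38095
m = -38095/-80.75 ≈ 471.8 g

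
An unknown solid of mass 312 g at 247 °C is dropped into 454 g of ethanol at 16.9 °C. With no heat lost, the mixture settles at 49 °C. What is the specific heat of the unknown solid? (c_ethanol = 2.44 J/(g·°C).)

c ≈ 0.576 J/(g·°C)

Heat lost by the unknown solid = heat gained by the ethanol:
312×c×(247 − 49) = 454×2.44×(49 − 16.9)
61776 c = 35559  ⇒  c ≈ 0.5756 J/(g·°C)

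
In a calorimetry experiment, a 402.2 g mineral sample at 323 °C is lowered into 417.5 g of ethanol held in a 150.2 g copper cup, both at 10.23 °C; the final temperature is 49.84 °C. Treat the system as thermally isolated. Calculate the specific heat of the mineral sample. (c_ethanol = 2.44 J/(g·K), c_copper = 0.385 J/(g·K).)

Let T be the final temperature. ΣQ_i = 0:
402.2×c×(49.84 − 323) + 417.5×2.44×(49.84 − 10.23) + 150.2×0.385×(49.84 − 10.23) = 0
-109865 c = -42641
c = -42641/-109865 ≈ 0.3881 J/(g·K)

c ≈ 0.388 J/(g·K)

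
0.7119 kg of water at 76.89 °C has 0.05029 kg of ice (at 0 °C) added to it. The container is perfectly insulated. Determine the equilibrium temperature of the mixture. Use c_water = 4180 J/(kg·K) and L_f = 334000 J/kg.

Energy conservation, ΣQ = 0:
melt ice: 0.05029·334000 = 16797
  meltwater 0→T: 0.05029·4180·T = 210.21 T
  water cools: 0.7119·4180·(T − 76.89) = 2975.7(T − 76.89)
3186 T = 228805 − 16797 = 212008
T ≈ 66.54 °C (positive, so assuming full melt was valid).

T_f ≈ 66.5 °C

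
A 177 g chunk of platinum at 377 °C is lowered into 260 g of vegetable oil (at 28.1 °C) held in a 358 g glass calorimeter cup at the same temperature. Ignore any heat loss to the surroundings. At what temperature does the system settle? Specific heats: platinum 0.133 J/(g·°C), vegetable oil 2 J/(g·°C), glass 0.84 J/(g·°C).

T_f ≈ 37.8 °C

Conservation of energy gives ΣQ = 0:
177·0.133·(T − 377) + 260·2·(T − 28.1) + 358·0.84·(T − 28.1) = 0
(23.54 + 520 + 300.72) T = 23.54·377 + 520·28.1 + 300.72·28.1
T = 31937 / 844.26 = 37.8 °C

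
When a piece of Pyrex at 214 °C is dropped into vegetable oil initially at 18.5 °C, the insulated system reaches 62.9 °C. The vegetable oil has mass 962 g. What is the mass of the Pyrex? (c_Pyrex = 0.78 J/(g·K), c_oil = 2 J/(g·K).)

m ≈ 725 g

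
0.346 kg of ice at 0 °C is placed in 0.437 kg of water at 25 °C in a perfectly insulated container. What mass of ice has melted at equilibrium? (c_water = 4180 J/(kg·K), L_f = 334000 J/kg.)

Cooling the water to 0 °C releases 0.437×4180×25 = 45666 J.
To melt every bit of ice: 0.346×334000 = 115564 J.
That's not enough to melt it all — equilibrium is at 0 °C with ice remaining.
Mass melted = 45666/334000 ≈ 0.1367 kg.

m_melted ≈ 0.137 kg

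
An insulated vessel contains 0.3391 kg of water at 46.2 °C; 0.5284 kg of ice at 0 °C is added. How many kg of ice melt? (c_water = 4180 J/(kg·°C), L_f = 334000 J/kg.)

Cooling the water to 0 °C releases 0.3391·4180·46.2 = 65486 J.
Fully melting the ice requires m_ice L_f = 0.5284·334000 = 176486 J.
65486 J < 176486 J, so only part of the ice melts and the system sits at 0 °C.
Mass melted = 65486/334000 ≈ 0.1961 kg.

m_melted ≈ 0.196 kg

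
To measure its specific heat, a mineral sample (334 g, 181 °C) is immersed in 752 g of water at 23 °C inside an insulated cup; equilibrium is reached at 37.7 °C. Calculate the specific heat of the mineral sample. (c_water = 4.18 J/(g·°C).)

c ≈ 0.965 J/(g·°C)

Conservation of energy gives ΣQ = 0:
334×c×(37.7 − 181) + 752×4.18×(37.7 − 23) = 0
-47862 c = -46207
c = -46207/-47862 ≈ 0.9654 J/(g·°C)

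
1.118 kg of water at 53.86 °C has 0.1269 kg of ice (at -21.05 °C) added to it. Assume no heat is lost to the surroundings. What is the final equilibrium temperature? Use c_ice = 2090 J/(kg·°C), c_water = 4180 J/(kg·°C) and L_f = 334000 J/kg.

T_f ≈ 39.2 °C

Taking heat into each body as positive, Σ m c ΔT = 0:
warm ice to 0 °C: 0.1269×2090×(0 − (-21.05)) = 5582.9
  latent heat to melt: 0.1269×334000 = 42385
  meltwater 0→T: 0.1269×4180×T = 530.44 T
  water: 4673.2(T − 53.86)
5203.7 T = 251701 − 47968 = 203733
T ≈ 39.15 °C (positive, so assuming full melt was valid).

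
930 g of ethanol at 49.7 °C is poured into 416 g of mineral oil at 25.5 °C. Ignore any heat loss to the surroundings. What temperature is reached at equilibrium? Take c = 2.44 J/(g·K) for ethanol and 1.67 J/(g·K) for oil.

Conservation of energy gives ΣQ = 0:
930×2.44×(T − 49.7) + 416×1.67×(T − 25.5) = 0
(2269.2 + 694.72) T = 2269.2×49.7 + 694.72×25.5
T = 130495 / 2963.9 = 44 °C

T_f ≈ 44.0 °C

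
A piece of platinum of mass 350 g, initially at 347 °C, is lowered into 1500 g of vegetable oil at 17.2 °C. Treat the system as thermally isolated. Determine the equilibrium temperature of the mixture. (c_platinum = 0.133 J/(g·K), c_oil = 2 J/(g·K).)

T_f ≈ 22.2 °C

Setting the total heat transfer to zero:
350·0.133·(T − 347) + 1500·2·(T − 17.2) = 0
46.55(T − 347) + 3000(T − 17.2) = 0
3046.6 T = 67753
T = 67753 / 3046.6 = 22.2 °C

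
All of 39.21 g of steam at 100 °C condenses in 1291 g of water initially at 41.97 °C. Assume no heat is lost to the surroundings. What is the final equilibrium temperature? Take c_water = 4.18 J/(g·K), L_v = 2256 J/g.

T_f ≈ 59.6 °C

Sum of m c ΔT and latent-heat terms is zero:
steam→water at 100 °C releases m L_v = 39.21·2256 = 88458
  condensate cools 100→T: 39.21·4.18·(T − 100) = 163.9(T − 100)
  water warms: 1291·4.18·(T − 41.97) = 5396.4(T − 41.97)
5560.3 T = 88458 + 16390 + 226486 = 331334
T ≈ 59.59 °C — below 100 °C, confirming all the steam condensed.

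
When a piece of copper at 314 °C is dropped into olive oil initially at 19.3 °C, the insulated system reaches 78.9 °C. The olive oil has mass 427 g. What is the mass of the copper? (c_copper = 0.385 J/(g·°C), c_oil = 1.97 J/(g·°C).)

m ≈ 554 g

Energy conservation, ΣQ = 0:
m·0.385·(78.9 − 314) + 427·1.97·(78.9 − 19.3) = 0
-90.51 m = -50135
m = -50135/-90.51 ≈ 553.9 g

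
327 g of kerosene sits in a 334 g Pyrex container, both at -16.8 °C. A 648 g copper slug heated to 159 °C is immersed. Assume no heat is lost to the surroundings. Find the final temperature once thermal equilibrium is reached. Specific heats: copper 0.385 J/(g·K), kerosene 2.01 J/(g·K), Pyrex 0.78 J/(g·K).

T_f ≈ 20.8 °C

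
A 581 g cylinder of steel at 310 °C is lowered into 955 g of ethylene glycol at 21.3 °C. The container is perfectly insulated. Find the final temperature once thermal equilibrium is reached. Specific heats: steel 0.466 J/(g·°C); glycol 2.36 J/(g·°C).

T_f ≈ 52.3 °C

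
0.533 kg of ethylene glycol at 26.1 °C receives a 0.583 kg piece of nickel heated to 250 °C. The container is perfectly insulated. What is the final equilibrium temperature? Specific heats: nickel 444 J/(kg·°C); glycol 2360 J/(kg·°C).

T_f ≈ 64.3 °C

Let T be the final temperature. ΣQ_i = 0:
0.583·444·(T − 250) + 0.533·2360·(T − 26.1) = 0
258.85(T − 250) + 1257.9(T − 26.1) = 0
(258.85 + 1257.9) T = 258.85·250 + 1257.9·26.1
T = 97544 / 1516.7 = 64.3 °C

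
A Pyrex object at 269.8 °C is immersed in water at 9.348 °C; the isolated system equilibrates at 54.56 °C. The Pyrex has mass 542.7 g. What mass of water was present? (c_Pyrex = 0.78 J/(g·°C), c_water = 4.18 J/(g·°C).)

m ≈ 482 g

Taking heat into each body as positive, Σ m c ΔT = 0:
542.7·0.78·(54.56 − 269.8) + m·4.18·(54.56 − 9.348) = 0
188.99 m = 91112
m = 91112/188.99 ≈ 482.1 g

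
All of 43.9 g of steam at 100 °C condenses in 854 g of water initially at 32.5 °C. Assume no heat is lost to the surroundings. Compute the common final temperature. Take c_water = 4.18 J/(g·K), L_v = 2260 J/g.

T_f ≈ 62.2 °C

Net heat exchanged in the isolated system is zero:
steam→water at 100 °C releases m L_v = 43.9·2260 = 99214; condensate cools 100→T: 43.9·4.18·(T − 100) = 183.5(T − 100); original water: 3569.7(T − 32.5)
3753.2 T = 99214 + 18350 + 116016 = 233580
T ≈ 62.23 °C — below 100 °C, confirming all the steam condensed.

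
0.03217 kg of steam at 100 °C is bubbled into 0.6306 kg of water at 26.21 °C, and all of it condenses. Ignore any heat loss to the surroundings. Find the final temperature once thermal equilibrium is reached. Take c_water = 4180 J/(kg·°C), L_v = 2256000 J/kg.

T_f ≈ 56.0 °C

Setting the total heat transfer to zero:
latent heat released on condensation: 0.03217·2256000 = 72576; condensate cools 100→T: 0.03217·4180·(T − 100) = 134.47(T − 100); water warms: 0.6306·4180·(T − 26.21) = 2635.9(T − 26.21)
2770.4 T = 72576 + 13447 + 69087 = 155110
T ≈ 55.99 °C (< 100 °C, so full condensation is consistent).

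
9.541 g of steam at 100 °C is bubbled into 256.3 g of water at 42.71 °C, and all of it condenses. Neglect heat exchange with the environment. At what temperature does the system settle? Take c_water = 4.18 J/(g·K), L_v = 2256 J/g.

T_f ≈ 64.1 °C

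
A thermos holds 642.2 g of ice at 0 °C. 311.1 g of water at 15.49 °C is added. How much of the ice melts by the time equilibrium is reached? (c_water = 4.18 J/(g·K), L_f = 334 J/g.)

m_melted ≈ 60.3 g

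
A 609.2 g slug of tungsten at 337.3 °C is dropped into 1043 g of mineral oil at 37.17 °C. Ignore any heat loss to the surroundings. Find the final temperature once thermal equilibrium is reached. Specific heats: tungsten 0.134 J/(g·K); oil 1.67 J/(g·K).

T_f ≈ 50.6 °C

Set heat shed by the hot body equal to heat absorbed by the cold body:
609.2*0.134*(337.3 − T) = 1043*1.67*(T − 37.17)
81.63(337.3 − T) = 1741.8(T − 37.17)
1823.4 T = 92278  ⇒  T ≈ 50.61 °C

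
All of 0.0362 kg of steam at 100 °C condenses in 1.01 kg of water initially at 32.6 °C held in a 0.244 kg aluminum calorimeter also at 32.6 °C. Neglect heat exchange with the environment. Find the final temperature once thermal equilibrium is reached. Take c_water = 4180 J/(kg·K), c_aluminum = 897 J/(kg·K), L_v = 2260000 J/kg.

Taking heat into each body as positive, Σ m c ΔT = 0:
condense steam: −0.0362·2260000 = −81812; condensed water 100 °C→T: 151.32(T − 100); water warms: 1.01·4180·(T − 32.6) = 4221.8(T − 32.6); cup: 218.87(T − 32.6)
4592 T = 81812 + 15132 + 144766 = 241709
T ≈ 52.64 °C — below 100 °C, confirming all the steam condensed.

T_f ≈ 52.6 °C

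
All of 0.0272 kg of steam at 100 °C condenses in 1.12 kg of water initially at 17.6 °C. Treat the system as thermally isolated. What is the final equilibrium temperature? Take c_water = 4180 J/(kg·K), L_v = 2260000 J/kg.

Energy conservation, ΣQ = 0:
condense steam: −0.0272·2260000 = −61472
  condensate cools 100→T: 0.0272·4180·(T − 100) = 113.7(T − 100)
  water warms: 1.12·4180·(T − 17.6) = 4681.6(T − 17.6)
4795.3 T = 61472 + 11370 + 82396 = 155238
T ≈ 32.37 °C (< 100 °C, so full condensation is consistent).

T_f ≈ 32.4 °C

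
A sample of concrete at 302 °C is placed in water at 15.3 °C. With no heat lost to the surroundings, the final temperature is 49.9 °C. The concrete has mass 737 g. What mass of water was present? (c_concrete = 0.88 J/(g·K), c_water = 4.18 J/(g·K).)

Heat gained plus heat lost sum to zero:
737·0.88·(49.9 − 302) + m·4.18·(49.9 − 15.3) = 0
144.63 m = 163502
m = 163502/144.63 ≈ 1131 g

m ≈ 1130 g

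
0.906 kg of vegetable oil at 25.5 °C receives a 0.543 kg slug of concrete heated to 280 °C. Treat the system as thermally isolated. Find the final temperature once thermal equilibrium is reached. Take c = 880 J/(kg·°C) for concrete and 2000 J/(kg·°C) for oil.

Let T be the final temperature. ΣQ_i = 0:
0.543×880×(T − 280) + 0.906×2000×(T − 25.5) = 0
2289.8 T = 180001
T = 180001 / 2289.8 = 78.6 °C

T_f ≈ 78.6 °C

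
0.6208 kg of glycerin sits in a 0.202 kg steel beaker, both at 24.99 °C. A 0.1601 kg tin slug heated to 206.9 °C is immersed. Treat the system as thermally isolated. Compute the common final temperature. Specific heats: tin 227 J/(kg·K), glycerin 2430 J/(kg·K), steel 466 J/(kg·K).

T_f ≈ 29.0 °C

Taking heat into each body as positive, Σ m c ΔT = 0:
0.1601·227·(T − 206.9) + 0.6208·2430·(T − 24.99) + 0.202·466·(T − 24.99) = 0
36.34(T − 206.9) + 1508.5(T − 24.99) + 94.13(T − 24.99) = 0
(36.34 + 1508.5 + 94.13) T = 36.34·206.9 + 1508.5·24.99 + 94.13·24.99
T = 47570/1639 ≈ 29.02 °C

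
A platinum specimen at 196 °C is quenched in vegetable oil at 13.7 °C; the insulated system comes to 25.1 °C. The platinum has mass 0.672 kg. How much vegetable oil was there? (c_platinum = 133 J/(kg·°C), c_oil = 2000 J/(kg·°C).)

|Q_platinum| = |Q_oil|:
0.672×133×(196 − 25.1) = m×2000×(25.1 − 13.7)
22800 m = 15274  ⇒  m ≈ 0.6699 kg

m ≈ 0.67 kg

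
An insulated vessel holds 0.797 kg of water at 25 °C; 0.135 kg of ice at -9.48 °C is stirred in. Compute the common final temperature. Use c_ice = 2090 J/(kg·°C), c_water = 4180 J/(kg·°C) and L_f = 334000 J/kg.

Energy conservation, ΣQ = 0:
warm ice to 0 °C: 0.135·2090·(0 − (-9.48)) = 2674.8; latent heat to melt: 0.135·334000 = 45090; warm the meltwater: 564.3 T; water cools: 0.797·4180·(T − 25) = 3331.5(T − 25)
3895.8 T = 83286 − 47765 = 35522
T ≈ 9.12 °C (positive, so assuming full melt was valid).

T_f ≈ 9.1 °C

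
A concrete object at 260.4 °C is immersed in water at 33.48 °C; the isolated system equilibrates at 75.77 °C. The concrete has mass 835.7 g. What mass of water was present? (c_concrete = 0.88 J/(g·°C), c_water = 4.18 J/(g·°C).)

|Q_concrete| = |Q_water|:
835.7·0.88·(260.4 − 75.77) = m·4.18·(75.77 − 33.48)
176.77 m = 135780  ⇒  m ≈ 768.1 g

m ≈ 768 g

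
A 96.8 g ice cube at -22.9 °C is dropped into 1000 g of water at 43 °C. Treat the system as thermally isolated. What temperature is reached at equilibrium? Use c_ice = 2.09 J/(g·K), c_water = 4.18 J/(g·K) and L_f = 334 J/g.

T_f ≈ 31.1 °C

Let T be the final temperature. ΣQ_i = 0:
ice -22.9→0 °C: 96.8·2.09·22.9 = 4632.9
  latent heat to melt: 96.8·334 = 32331
  warm the meltwater: 404.62 T
  water cools: 1000·4.18·(T − 43) = 4180(T − 43)
4584.6 T = 179740 − 36964 = 142776
T ≈ 31.14 °C (positive, so assuming full melt was valid).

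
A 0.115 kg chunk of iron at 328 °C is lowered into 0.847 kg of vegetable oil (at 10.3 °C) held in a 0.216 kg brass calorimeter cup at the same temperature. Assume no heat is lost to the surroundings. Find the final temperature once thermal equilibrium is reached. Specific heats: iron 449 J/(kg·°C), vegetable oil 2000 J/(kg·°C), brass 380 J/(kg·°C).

T_f ≈ 19.3 °C

Conservation of energy gives ΣQ = 0:
0.115×449×(T − 328) + 0.847×2000×(T − 10.3) + 0.216×380×(T − 10.3) = 0
1827.7 T = 35230
T ≈ 19.28 °C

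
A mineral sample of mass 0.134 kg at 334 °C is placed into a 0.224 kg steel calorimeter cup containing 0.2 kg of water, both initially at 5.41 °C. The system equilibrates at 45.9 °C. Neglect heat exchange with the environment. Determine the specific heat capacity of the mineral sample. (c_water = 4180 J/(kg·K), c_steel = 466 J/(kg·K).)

Energy conservation, ΣQ = 0:
0.134×c×(45.9 − 334) + 0.2×4180×(45.9 − 5.41) + 0.224×466×(45.9 − 5.41) = 0
-38.61 c = -38076
c = -38076/-38.61 ≈ 986.3 J/(kg·K)

c ≈ 986 J/(kg·K)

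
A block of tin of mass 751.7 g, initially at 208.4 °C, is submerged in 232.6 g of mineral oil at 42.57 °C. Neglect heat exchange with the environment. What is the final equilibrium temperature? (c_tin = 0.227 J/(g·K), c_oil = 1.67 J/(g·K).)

T_f = Σ m_i c_i T_i / Σ m_i c_i:
T_f = (170.64*208.4 + 388.44*42.57) / (170.64 + 388.44)
    = 52096 / 559.08 ≈ 93.18 °C

T_f ≈ 93.2 °C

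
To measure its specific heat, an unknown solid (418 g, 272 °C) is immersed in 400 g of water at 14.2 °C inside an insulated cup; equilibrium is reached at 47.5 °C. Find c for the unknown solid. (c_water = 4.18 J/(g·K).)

c ≈ 0.593 J/(g·K)

Setting the total heat transfer to zero:
418·c·(47.5 − 272) + 400·4.18·(47.5 − 14.2) = 0
-93841 c = -55678
c = -55678/-93841 ≈ 0.5933 J/(g·K)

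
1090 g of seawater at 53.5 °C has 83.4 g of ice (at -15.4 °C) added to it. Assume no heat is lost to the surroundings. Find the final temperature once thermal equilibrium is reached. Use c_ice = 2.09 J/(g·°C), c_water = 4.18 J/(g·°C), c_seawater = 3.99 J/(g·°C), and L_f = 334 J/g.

T_f ≈ 43.0 °C

Energy conservation, ΣQ = 0:
ice -15.4→0 °C: 83.4×2.09×15.4 = 2684.3
  melt ice: 83.4×334 = 27856
  warm the meltwater: 348.61 T
  seawater cools: 1090×3.99×(T − 53.5) = 4349.1(T − 53.5)
4697.7 T = 232677 − 30540 = 202137
T ≈ 43.03 °C (positive, so assuming full melt was valid).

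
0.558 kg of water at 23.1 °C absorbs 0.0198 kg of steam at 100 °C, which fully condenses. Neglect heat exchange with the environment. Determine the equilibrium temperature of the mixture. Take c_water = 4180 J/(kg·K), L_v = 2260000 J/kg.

Sum of m c ΔT and latent-heat terms is zero:
condense steam: −0.0198·2260000 = −44748; condensate cools 100→T: 0.0198·4180·(T − 100) = 82.76(T − 100); original water: 2332.4(T − 23.1)
2415.2 T = 44748 + 8276.4 + 53879 = 106904
T ≈ 44.26 °C (< 100 °C, so full condensation is consistent).

T_f ≈ 44.3 °C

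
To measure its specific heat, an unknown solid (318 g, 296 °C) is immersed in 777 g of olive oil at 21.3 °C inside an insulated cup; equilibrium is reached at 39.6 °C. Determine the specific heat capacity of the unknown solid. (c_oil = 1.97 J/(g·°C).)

c ≈ 0.344 J/(g·°C)

Setting the total heat transfer to zero:
318×c×(39.6 − 296) + 777×1.97×(39.6 − 21.3) = 0
-81535 c = -28012
c = -28012/-81535 ≈ 0.3436 J/(g·°C)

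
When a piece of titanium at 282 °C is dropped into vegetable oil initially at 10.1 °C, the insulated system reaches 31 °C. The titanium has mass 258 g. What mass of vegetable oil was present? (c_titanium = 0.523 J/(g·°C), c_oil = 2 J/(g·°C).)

Heat lost by the titanium = heat gained by the oil:
258·0.523·(282 − 31) = m·2·(31 − 10.1)
41.8 m = 33868  ⇒  m ≈ 810.2 g

m ≈ 810 g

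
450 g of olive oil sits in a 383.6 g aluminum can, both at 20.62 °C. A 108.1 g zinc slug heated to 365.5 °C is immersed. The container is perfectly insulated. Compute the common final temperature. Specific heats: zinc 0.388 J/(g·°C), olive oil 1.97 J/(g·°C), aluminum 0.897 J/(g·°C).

T_f ≈ 32.0 °C

Taking heat into each body as positive, Σ m c ΔT = 0:
108.1×0.388×(T − 365.5) + 450×1.97×(T − 20.62) + 383.6×0.897×(T − 20.62) = 0
(41.94 + 886.5 + 344.09) T = 41.94×365.5 + 886.5×20.62 + 344.09×20.62
T = 40705 / 1272.5 = 32 °C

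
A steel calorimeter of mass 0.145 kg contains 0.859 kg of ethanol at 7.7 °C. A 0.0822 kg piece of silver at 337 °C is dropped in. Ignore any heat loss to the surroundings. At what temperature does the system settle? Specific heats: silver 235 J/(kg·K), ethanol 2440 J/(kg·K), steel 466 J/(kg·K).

T_f ≈ 10.6 °C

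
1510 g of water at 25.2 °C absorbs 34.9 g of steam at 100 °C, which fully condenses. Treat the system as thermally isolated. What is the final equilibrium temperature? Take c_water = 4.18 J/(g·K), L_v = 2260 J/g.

Energy conservation, ΣQ = 0:
steam→water at 100 °C releases m L_v = 34.9×2260 = 78874
  condensed water 100 °C→T: 145.88(T − 100)
  water warms: 1510×4.18×(T − 25.2) = 6311.8(T − 25.2)
6457.7 T = 78874 + 14588 + 159057 = 252520
T ≈ 39.10 °C (< 100 °C, so full condensation is consistent).

T_f ≈ 39.1 °C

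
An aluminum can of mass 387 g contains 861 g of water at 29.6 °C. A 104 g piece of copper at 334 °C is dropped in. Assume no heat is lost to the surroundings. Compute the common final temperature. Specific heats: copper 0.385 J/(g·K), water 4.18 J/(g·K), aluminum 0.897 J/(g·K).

T_f ≈ 32.7 °C

T_f = Σ m_i c_i T_i / Σ m_i c_i:
T_f = (40.04*334 + 3599*29.6 + 347.14*29.6) / (40.04 + 3599 + 347.14)
    = 130178 / 3986.2 ≈ 32.66 °C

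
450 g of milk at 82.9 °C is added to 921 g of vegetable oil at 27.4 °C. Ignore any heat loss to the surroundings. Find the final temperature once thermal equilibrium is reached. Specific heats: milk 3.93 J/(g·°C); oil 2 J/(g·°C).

T_f ≈ 54.6 °C

With ΣQ=0 the equilibrium temperature is the m·c-weighted mean:
T_f = (1768.5·82.9 + 1842·27.4) / (1768.5 + 1842)
    = 197079 / 3610.5 ≈ 54.59 °C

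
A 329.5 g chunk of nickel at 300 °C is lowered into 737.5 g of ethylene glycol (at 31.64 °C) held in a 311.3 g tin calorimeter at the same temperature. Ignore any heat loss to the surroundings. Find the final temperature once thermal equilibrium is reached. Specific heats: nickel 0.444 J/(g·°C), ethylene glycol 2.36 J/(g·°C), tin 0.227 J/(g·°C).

Conservation of energy gives ΣQ = 0:
329.5×0.444×(T − 300) + 737.5×2.36×(T − 31.64) + 311.3×0.227×(T − 31.64) = 0
146.3(T − 300) + 1740.5(T − 31.64) + 70.67(T − 31.64) = 0
(146.3 + 1740.5 + 70.67) T = 146.3×300 + 1740.5×31.64 + 70.67×31.64
T = 101195 / 1957.5 = 51.7 °C

T_f ≈ 51.7 °C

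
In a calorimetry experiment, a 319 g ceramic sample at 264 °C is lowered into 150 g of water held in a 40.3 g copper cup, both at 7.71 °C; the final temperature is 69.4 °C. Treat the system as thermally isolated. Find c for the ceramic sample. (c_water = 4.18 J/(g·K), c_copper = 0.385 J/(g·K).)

Taking heat into each body as positive, Σ m c ΔT = 0:
319×c×(69.4 − 264) + 150×4.18×(69.4 − 7.71) + 40.3×0.385×(69.4 − 7.71) = 0
-62077 c = -39637
c = -39637/-62077 ≈ 0.6385 J/(g·K)

c ≈ 0.639 J/(g·K)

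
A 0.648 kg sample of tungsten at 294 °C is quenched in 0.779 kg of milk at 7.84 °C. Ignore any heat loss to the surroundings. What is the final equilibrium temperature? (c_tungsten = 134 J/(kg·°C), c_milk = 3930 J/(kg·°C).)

T_f ≈ 15.7 °C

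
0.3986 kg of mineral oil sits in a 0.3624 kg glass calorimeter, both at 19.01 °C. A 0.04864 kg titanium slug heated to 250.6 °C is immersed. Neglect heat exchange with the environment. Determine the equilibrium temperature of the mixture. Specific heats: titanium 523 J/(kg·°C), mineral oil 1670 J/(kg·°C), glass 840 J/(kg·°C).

T_f ≈ 24.9 °C

Let T be the final temperature. ΣQ_i = 0:
0.04864×523×(T − 250.6) + 0.3986×1670×(T − 19.01) + 0.3624×840×(T − 19.01) = 0
25.44(T − 250.6) + 665.66(T − 19.01) + 304.42(T − 19.01) = 0
(25.44 + 665.66 + 304.42) T = 25.44×250.6 + 665.66×19.01 + 304.42×19.01
T = 24816/995.52 ≈ 24.93 °C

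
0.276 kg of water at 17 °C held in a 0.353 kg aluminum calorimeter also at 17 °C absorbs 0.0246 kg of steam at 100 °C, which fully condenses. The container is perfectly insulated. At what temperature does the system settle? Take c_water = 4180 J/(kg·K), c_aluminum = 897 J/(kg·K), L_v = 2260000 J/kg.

T_f ≈ 57.8 °C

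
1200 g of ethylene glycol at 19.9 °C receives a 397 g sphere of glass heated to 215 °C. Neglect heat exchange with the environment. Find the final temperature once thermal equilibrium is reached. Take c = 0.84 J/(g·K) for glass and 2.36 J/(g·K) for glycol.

T_f ≈ 40.5 °C

T_f = Σ m_i c_i T_i / Σ m_i c_i:
T_f = (333.48×215 + 2832×19.9) / (333.48 + 2832)
    = 128055 / 3165.5 ≈ 40.45 °C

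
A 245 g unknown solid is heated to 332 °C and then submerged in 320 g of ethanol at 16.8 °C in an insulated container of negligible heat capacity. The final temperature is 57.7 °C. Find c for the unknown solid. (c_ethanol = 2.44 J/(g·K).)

c ≈ 0.475 J/(g·K)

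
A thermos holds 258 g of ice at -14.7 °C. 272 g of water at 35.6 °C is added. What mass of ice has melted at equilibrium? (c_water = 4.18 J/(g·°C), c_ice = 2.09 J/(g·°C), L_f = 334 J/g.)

m_melted ≈ 97.5 g

Heat available from the water dropping to 0 °C: 272·4.18·35.6 = 40476 J.
Of that, 258·2.09·14.7 = 7926.5 J goes to bring the ice to 0 °C, leaving 32549 J.
Fully melting the ice requires m_ice L_f = 258·334 = 86172 J.
32549 J < 86172 J, so only part of the ice melts and the system sits at 0 °C.
m_melted·334 = 32549  ⇒  m_melted ≈ 97.45 g.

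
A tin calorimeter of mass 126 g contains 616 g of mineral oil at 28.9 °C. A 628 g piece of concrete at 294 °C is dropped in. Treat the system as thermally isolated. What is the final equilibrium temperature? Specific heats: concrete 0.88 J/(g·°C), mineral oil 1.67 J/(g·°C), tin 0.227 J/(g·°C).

T_f ≈ 119.9 °C

T_f = Σ m_i c_i T_i / Σ m_i c_i:
T_f = (552.64·294 + 1028.7·28.9 + 28.6·28.9) / (552.64 + 1028.7 + 28.6)
    = 193033 / 1610 ≈ 119.90 °C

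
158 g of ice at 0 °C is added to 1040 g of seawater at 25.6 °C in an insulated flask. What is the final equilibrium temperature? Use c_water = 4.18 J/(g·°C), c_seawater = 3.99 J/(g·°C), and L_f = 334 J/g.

T_f ≈ 11.1 °C

Energy conservation, ΣQ = 0:
latent heat to melt: 158·334 = 52772
  meltwater 0→T: 158·4.18·T = 660.44 T
  seawater: 4149.6(T − 25.6)
4810 T = 106230 − 52772 = 53458
T ≈ 11.11 °C (positive, so assuming full melt was valid).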